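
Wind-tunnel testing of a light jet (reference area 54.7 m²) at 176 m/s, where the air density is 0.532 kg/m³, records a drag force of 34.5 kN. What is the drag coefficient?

From D = ½ρv²S·CD, rearranging gives CD = 2D/(ρv²S).
CD = 2 × 34500 / (0.532 × 176² × 54.7) = 0.0765

CD = 0.0765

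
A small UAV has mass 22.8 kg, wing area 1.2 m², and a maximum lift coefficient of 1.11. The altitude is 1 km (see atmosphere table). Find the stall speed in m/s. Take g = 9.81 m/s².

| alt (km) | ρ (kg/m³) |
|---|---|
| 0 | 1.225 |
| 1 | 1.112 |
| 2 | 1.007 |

V_stall = 17.4 m/s

At 1 km, from the table: ρ = 1.112 kg/m³.
Stall occurs when L = W at CL,max. W = mg = 22.8 × 9.81 = 223.7 N.
From L = ½ρV²S·CL,max = W: V_stall = √(2W/(ρSCL,max)) = √(2·223.7/(1.112·1.2·1.11))
V_stall = √302 = 17.4 m/s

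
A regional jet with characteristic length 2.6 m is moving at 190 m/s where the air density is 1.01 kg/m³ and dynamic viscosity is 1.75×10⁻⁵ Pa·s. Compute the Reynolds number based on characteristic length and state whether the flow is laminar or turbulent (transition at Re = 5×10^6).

Re = ρ·v·c/μ = 1.01 × 190 × 2.6 / (1.75×10⁻⁵) = 2.85×10^7
Since 2.85×10^7 > 5×10^6, the flow is turbulent.

Re = 2.85×10^7 (turbulent)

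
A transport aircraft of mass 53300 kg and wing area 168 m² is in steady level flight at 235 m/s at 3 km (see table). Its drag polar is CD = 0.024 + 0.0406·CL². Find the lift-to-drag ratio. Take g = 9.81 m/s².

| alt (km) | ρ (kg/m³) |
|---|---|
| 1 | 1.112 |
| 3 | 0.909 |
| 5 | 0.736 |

L/D = 5.04

At 3 km, from the table: ρ = 0.909 kg/m³.
In steady level flight, lift balances weight: W = mg = 53300 × 9.81 = 5.2287×10^5 N.
q = ½ρv² = ½ × 0.909 × 235² = 25100 Pa.
Required CL = L/(qS) = 5.2287×10^5/(25100·168) = 0.124.
CD = 0.024 + 0.0406 × 0.124² = 0.02462.
L/D = CL/CD = 0.124 / 0.02462 = 5.04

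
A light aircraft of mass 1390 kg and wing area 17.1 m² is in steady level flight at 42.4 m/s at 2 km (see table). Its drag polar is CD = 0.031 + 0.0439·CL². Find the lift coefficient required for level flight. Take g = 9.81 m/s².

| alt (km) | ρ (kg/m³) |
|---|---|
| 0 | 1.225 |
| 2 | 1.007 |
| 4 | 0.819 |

At 2 km, from the table: ρ = 1.007 kg/m³.
In steady level flight, lift balances weight: W = mg = 1390 × 9.81 = 13636 N.
Dynamic pressure q = 0.5 × 1.007 × 42.4² = 905.2 Pa.
CL = W/(q·S) = 13636 / (905.2 × 17.1) = 0.881.

CL = 0.881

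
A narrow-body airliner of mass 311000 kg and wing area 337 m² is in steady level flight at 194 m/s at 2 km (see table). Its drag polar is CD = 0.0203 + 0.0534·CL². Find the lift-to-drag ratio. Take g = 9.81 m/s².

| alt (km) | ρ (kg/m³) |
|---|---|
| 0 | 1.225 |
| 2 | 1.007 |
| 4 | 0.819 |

L/D = 14.7

At 2 km, from the table: ρ = 1.007 kg/m³.
Level flight ⇒ L = W = m·g = 311000 × 9.81 = 3.0509×10^6 N.
Dynamic pressure q = 0.5 × 1.007 × 194² = 18950 Pa.
CL = W/(q·S) = 3.0509×10^6 / (18950 × 337) = 0.4777.
CD = 0.0203 + 0.0534 × 0.4777² = 0.03249.
L/D = CL/CD = 0.4777 / 0.03249 = 14.7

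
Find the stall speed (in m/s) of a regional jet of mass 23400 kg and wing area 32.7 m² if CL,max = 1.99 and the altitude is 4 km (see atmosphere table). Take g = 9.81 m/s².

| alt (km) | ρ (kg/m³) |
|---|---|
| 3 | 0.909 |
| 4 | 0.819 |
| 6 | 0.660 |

At 4 km, from the table: ρ = 0.819 kg/m³.
At stall, lift equals weight: L = W = m·g = 23400 × 9.81 = 2.296×10^5 N.
From L = ½ρV²S·CL,max = W: V_stall = √(2W/(ρSCL,max)) = √(2·2.296×10^5/(0.819·32.7·1.99))
V_stall = √8615 = 92.8 m/s

V_stall = 92.8 m/s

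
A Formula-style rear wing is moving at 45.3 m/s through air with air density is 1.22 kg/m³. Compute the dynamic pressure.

q = ½ρv² = ½ × 1.22 × 45.3² = 1250 Pa

q = 1250 Pa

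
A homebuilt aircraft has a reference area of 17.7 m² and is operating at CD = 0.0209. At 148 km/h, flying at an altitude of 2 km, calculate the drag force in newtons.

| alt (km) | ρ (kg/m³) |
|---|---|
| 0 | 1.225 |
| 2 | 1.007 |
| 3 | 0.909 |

At 2 km, from the table: ρ = 1.007 kg/m³.
Convert speed: v = 148 km/h ÷ 3.6 = 41.11 m/s.
D = ½ρv²S·CD = ½ × 1.007 × 41.11² × 17.7 × 0.0209 = 315 N

D = 315 N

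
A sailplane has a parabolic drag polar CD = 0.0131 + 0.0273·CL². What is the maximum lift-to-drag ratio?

For CD = CD0 + K·CL², (L/D)max occurs at CL* = √(CD0/K) and equals 1/(2√(K·CD0)).
(L/D)max = 1/(2√(0.0273 × 0.0131)) = 1/(2 × 0.01891) = 26.4

(L/D)max = 26.4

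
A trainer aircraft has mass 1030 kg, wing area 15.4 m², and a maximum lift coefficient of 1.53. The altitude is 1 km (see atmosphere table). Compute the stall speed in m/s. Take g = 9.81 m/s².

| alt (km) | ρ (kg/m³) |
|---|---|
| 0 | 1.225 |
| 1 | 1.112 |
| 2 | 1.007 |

V_stall = 27.8 m/s

At 1 km, from the table: ρ = 1.112 kg/m³.
Weight W = mg = 1030 × 9.81 = 10100 N.
V_stall = √(2W/(ρ·S·CL,max)) = √(2 × 10100 / (1.112 × 15.4 × 1.53))
V_stall = √771.3 = 27.8 m/s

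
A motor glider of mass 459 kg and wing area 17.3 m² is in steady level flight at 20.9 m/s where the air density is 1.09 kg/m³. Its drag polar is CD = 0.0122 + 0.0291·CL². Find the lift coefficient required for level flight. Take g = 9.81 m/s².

CL = 1.09

Level flight ⇒ L = W = m·g = 459 × 9.81 = 4502.8 N.
q = ½ρv² = ½ × 1.09 × 20.9² = 238.1 Pa.
CL = W/(q·S) = 4502.8 / (238.1 × 17.3) = 1.093.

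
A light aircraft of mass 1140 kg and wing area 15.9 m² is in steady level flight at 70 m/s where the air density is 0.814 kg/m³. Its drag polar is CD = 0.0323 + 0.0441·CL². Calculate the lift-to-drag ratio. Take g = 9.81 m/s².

L/D = 9.33

Weight W = mg = 1140 × 9.81 = 11183 N; in level flight L = W.
Dynamic pressure q = 0.5 × 0.814 × 70² = 1994 Pa.
Required CL = L/(qS) = 11183/(1994·15.9) = 0.3527.
CD = 0.0323 + 0.0441 × 0.3527² = 0.03779.
L/D = CL/CD = 0.3527 / 0.03779 = 9.33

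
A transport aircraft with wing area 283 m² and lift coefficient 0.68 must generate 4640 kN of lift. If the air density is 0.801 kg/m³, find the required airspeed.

L = ½ρv²S·CL ⇒ v = √(2L/(ρ·S·CL))
v = √(2 × 4.64×10^6 / (0.801 × 283 × 0.68)) = √60200 = 245 m/s

v = 245 m/s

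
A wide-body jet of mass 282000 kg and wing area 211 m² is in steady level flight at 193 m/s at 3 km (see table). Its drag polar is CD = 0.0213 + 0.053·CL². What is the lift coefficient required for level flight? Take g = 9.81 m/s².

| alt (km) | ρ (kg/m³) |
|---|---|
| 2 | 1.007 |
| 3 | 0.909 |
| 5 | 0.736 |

CL = 0.774

At 3 km, from the table: ρ = 0.909 kg/m³.
In steady level flight, lift balances weight: W = mg = 282000 × 9.81 = 2.7664×10^6 N.
Dynamic pressure q = 0.5 × 0.909 × 193² = 16930 Pa.
CL = 2W/(ρv²S) = 2×2.7664×10^6/(0.909×193²×211) = 0.7744.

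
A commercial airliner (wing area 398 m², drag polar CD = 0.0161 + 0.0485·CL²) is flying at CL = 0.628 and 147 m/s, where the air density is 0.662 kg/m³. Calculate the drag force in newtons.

D = 1×10^5 N

CD = 0.0161 + 0.0485 × 0.628² = 0.03523
D = ½ρv²S·CD = ½ × 0.662 × 147² × 398 × 0.03523 = 1×10^5 N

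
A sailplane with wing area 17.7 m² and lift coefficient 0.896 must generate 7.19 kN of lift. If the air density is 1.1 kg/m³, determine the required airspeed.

L = ½ρv²S·CL ⇒ v = √(2L/(ρ·S·CL))
v = √(2 × 7190 / (1.1 × 17.7 × 0.896)) = √824.3 = 28.7 m/s

v = 28.7 m/s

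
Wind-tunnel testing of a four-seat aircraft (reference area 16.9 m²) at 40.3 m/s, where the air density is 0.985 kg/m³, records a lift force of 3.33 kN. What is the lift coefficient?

CL = 0.246

From L = ½ρv²S·CL, rearranging gives CL = 2L/(ρv²S).
CL = 2 × 3330 / (0.985 × 40.3² × 16.9) = 0.246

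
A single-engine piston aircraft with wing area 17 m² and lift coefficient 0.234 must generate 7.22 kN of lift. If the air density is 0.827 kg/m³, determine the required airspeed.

v = 66.3 m/s

L = ½ρv²S·CL ⇒ v = √(2L/(ρ·S·CL))
v = √(2 × 7220 / (0.827 × 17 × 0.234)) = √4389 = 66.3 m/s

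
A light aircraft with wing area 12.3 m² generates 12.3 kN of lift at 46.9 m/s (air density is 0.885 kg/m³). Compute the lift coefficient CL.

From L = ½ρv²S·CL, rearranging gives CL = 2L/(ρv²S).
CL = 2 × 12300 / (0.885 × 46.9² × 12.3) = 1.03

CL = 1.03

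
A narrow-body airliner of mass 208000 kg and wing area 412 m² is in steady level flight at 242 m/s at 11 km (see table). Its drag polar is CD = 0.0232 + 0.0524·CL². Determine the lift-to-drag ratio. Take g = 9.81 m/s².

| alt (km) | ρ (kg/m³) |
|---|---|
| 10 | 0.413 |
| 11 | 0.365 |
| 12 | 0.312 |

At 11 km, from the table: ρ = 0.365 kg/m³.
In steady level flight, lift balances weight: W = mg = 208000 × 9.81 = 2.0405×10^6 N.
Dynamic pressure q = 0.5 × 0.365 × 242² = 10690 Pa.
CL = 2W/(ρv²S) = 2×2.0405×10^6/(0.365×242²×412) = 0.4634.
CD = 0.0232 + 0.0524 × 0.4634² = 0.03445.
L/D = CL/CD = 0.4634 / 0.03445 = 13.5

L/D = 13.5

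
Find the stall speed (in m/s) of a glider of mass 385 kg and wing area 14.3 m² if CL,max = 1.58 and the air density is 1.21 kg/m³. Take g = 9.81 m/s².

V_stall = 16.6 m/s

Weight W = mg = 385 × 9.81 = 3777 N.
From L = ½ρV²S·CL,max = W: V_stall = √(2W/(ρSCL,max)) = √(2·3777/(1.21·14.3·1.58))
V_stall = √276.3 = 16.6 m/s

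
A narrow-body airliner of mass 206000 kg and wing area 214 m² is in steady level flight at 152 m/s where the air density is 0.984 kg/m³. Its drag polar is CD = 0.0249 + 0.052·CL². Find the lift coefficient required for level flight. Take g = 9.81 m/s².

CL = 0.831

Weight W = mg = 206000 × 9.81 = 2.0209×10^6 N; in level flight L = W.
Dynamic pressure q = 0.5 × 0.984 × 152² = 11370 Pa.
Required CL = L/(qS) = 2.0209×10^6/(11370·214) = 0.8307.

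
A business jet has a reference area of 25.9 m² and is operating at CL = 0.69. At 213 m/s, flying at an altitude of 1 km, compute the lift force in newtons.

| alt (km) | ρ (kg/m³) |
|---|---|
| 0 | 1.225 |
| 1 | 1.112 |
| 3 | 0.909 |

At 1 km, from the table: ρ = 1.112 kg/m³.
Dynamic pressure q = ½ρv² = ½ × 1.112 × 213² = 25230 Pa.
L = q·S·CL = 25230 × 25.9 × 0.69 = 4.51×10^5 N ≈ 451 kN

L = 4.51×10^5 N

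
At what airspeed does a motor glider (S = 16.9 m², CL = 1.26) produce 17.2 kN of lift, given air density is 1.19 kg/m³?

v = 36.8 m/s

L = ½ρv²S·CL ⇒ v = √(2L/(ρ·S·CL))
v = √(2 × 17200 / (1.19 × 16.9 × 1.26)) = √1358 = 36.8 m/s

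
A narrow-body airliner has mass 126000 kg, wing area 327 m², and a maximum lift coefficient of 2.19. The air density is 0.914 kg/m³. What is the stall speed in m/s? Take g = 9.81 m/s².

V_stall = 61.5 m/s

Weight W = mg = 126000 × 9.81 = 1.236×10^6 N.
From L = ½ρV²S·CL,max = W: V_stall = √(2W/(ρSCL,max)) = √(2·1.236×10^6/(0.914·327·2.19))
V_stall = √3777 = 61.5 m/s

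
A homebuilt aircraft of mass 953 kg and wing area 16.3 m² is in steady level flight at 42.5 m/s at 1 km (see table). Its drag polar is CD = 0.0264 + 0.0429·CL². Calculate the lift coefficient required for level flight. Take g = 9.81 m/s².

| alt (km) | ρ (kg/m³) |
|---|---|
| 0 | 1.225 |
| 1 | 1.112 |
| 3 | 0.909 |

At 1 km, from the table: ρ = 1.112 kg/m³.
Weight W = mg = 953 × 9.81 = 9348.9 N; in level flight L = W.
q = ½ρv² = ½ × 1.112 × 42.5² = 1004 Pa.
CL = 2W/(ρv²S) = 2×9348.9/(1.112×42.5²×16.3) = 0.5711.

CL = 0.571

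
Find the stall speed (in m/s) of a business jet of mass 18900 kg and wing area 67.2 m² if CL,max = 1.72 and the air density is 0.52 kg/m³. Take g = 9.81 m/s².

V_stall = 78.5 m/s

Weight W = mg = 18900 × 9.81 = 1.854×10^5 N.
From L = ½ρV²S·CL,max = W: V_stall = √(2W/(ρSCL,max)) = √(2·1.854×10^5/(0.52·67.2·1.72))
V_stall = √6170 = 78.5 m/s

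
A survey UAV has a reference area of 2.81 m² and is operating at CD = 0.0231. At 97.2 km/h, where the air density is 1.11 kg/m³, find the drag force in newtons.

D = 26.3 N

Convert speed: v = 97.2 km/h ÷ 3.6 = 27 m/s.
Dynamic pressure q = ½ρv² = ½ × 1.11 × 27² = 404.6 Pa.
D = q·S·CD = 404.6 × 2.81 × 0.0231 = 26.3 N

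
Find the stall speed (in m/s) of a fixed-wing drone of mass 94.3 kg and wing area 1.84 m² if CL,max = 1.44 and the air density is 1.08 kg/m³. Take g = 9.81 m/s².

V_stall = 25.4 m/s

Stall occurs when L = W at CL,max. W = mg = 94.3 × 9.81 = 925.1 N.
From L = ½ρV²S·CL,max = W: V_stall = √(2W/(ρSCL,max)) = √(2·925.1/(1.08·1.84·1.44))
V_stall = √646.6 = 25.4 m/s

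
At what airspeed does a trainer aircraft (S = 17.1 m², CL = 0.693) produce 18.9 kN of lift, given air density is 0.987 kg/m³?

v = 56.8 m/s

L = ½ρv²S·CL ⇒ v = √(2L/(ρ·S·CL))
v = √(2 × 18900 / (0.987 × 17.1 × 0.693)) = √3232 = 56.8 m/s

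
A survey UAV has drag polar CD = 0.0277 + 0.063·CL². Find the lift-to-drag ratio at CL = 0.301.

L/D = 9.01

CD = 0.0277 + 0.063 × 0.301² = 0.03341
L/D = CL/CD = 0.301 / 0.03341 = 9.01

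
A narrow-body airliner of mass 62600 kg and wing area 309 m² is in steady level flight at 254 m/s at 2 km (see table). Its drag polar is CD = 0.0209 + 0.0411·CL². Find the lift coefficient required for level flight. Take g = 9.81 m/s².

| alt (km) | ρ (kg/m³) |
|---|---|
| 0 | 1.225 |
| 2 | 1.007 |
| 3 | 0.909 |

At 2 km, from the table: ρ = 1.007 kg/m³.
Weight W = mg = 62600 × 9.81 = 6.1411×10^5 N; in level flight L = W.
Dynamic pressure q = 0.5 × 1.007 × 254² = 32480 Pa.
CL = W/(q·S) = 6.1411×10^5 / (32480 × 309) = 0.06118.

CL = 0.0612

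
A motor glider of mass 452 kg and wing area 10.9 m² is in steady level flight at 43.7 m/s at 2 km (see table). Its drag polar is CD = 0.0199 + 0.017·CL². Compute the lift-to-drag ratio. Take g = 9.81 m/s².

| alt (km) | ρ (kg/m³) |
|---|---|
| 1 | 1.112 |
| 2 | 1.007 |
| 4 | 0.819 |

L/D = 18.4

At 2 km, from the table: ρ = 1.007 kg/m³.
In steady level flight, lift balances weight: W = mg = 452 × 9.81 = 4434.1 N.
Dynamic pressure q = 0.5 × 1.007 × 43.7² = 961.5 Pa.
Required CL = L/(qS) = 4434.1/(961.5·10.9) = 0.4231.
CD = 0.0199 + 0.017 × 0.4231² = 0.02294.
L/D = CL/CD = 0.4231 / 0.02294 = 18.4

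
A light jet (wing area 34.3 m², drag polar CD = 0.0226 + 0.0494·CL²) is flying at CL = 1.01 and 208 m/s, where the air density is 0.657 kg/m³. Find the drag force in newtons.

D = 35600 N

CD = 0.0226 + 0.0494 × 1.01² = 0.07299
D = ½ρv²S·CD = ½ × 0.657 × 208² × 34.3 × 0.07299 = 35600 N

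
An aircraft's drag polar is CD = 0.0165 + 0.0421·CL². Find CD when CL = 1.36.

CD = 0.0165 + 0.0421 × 1.36² = 0.0165 + 0.07787 = 0.0944

CD = 0.0944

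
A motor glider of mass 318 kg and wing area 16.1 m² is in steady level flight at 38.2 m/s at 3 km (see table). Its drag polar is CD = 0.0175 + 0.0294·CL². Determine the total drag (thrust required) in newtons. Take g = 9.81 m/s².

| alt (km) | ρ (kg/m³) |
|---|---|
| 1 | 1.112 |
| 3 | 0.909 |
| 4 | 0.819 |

At 3 km, from the table: ρ = 0.909 kg/m³.
Weight W = mg = 318 × 9.81 = 3119.6 N; in level flight L = W.
Dynamic pressure q = 0.5 × 0.909 × 38.2² = 663.2 Pa.
Required CL = L/(qS) = 3119.6/(663.2·16.1) = 0.2922.
CD = 0.0175 + 0.0294 × 0.2922² = 0.02001.
D = q·S·CD = 663.2 × 16.1 × 0.02001 = 213.7 N

D = 214 N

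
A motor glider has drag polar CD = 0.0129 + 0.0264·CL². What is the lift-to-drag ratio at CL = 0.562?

L/D = 26.5

CD = 0.0129 + 0.0264 × 0.562² = 0.02124
L/D = CL/CD = 0.562 / 0.02124 = 26.5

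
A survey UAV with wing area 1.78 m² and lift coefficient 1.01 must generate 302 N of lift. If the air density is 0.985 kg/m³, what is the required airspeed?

v = 18.5 m/s

L = ½ρv²S·CL ⇒ v = √(2L/(ρ·S·CL))
v = √(2 × 302 / (0.985 × 1.78 × 1.01)) = √341.1 = 18.5 m/s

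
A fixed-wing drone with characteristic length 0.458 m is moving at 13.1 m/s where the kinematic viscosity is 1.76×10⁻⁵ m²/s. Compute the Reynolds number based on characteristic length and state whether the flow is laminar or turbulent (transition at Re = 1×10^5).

Re = v·c/ν = 13.1 × 0.458 / (1.76×10⁻⁵) = 3.41×10^5
Since 3.41×10^5 > 1×10^5, the flow is turbulent.

Re = 3.41×10^5 (turbulent)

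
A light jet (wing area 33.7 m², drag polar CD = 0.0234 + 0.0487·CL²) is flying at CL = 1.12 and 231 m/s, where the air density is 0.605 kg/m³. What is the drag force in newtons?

D = 46000 N

CD = 0.0234 + 0.0487 × 1.12² = 0.08449
D = ½ρv²S·CD = ½ × 0.605 × 231² × 33.7 × 0.08449 = 46000 N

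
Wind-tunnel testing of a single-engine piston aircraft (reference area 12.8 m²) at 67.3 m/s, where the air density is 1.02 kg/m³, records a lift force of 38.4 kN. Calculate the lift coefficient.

CL = 1.3

From L = ½ρv²S·CL, rearranging gives CL = 2L/(ρv²S).
CL = 2 × 38400 / (1.02 × 67.3² × 12.8) = 1.3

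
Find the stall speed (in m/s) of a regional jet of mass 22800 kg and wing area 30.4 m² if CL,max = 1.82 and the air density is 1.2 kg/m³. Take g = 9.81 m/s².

V_stall = 82.1 m/s

Stall occurs when L = W at CL,max. W = mg = 22800 × 9.81 = 2.237×10^5 N.
From L = ½ρV²S·CL,max = W: V_stall = √(2W/(ρSCL,max)) = √(2·2.237×10^5/(1.2·30.4·1.82))
V_stall = √6738 = 82.1 m/s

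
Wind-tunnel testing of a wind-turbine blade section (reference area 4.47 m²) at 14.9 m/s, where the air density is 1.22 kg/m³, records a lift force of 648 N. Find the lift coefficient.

CL = 1.07

From L = ½ρv²S·CL, rearranging gives CL = 2L/(ρv²S).
CL = 2 × 648 / (1.22 × 14.9² × 4.47) = 1.07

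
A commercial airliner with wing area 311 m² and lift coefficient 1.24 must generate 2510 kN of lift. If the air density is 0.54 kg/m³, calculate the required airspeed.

L = ½ρv²S·CL ⇒ v = √(2L/(ρ·S·CL))
v = √(2 × 2.51×10^6 / (0.54 × 311 × 1.24)) = √24110 = 155 m/s

v = 155 m/s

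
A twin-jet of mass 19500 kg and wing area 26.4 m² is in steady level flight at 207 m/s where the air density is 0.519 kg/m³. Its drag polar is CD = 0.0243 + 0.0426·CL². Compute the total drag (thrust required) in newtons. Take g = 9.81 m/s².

D = 12400 N

In steady level flight, lift balances weight: W = mg = 19500 × 9.81 = 1.913×10^5 N.
q = ½ρv² = ½ × 0.519 × 207² = 11120 Pa.
CL = 2W/(ρv²S) = 2×1.913×10^5/(0.519×207²×26.4) = 0.6517.
CD = 0.0243 + 0.0426 × 0.6517² = 0.04239.
D = q·S·CD = 11120 × 26.4 × 0.04239 = 12440 N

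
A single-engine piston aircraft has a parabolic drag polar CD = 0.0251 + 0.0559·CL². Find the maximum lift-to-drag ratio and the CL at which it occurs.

(L/D)max = 13.3, at CL = 0.67

For CD = CD0 + K·CL², (L/D)max occurs at CL* = √(CD0/K) and equals 1/(2√(K·CD0)).
(L/D)max = 1/(2√(0.0559 × 0.0251)) = 1/(2 × 0.03746) = 13.3
CL* = √(0.0251/0.0559) = 0.67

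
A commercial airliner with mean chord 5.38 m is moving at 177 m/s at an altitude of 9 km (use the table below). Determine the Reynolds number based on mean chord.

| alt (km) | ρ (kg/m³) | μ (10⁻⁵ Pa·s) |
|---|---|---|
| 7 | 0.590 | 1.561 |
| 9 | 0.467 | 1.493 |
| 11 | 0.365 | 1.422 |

Re = 2.98×10^7

At 9 km, from the table: ρ = 0.467 kg/m³, μ = 1.493×10⁻⁵ Pa·s.
Re = ρ·v·c/μ = 0.467 × 177 × 5.38 / (1.493×10⁻⁵) = 2.98×10^7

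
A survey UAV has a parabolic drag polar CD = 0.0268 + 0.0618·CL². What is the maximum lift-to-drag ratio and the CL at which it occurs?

For CD = CD0 + K·CL², (L/D)max occurs at CL* = √(CD0/K) and equals 1/(2√(K·CD0)).
(L/D)max = 1/(2√(0.0618 × 0.0268)) = 1/(2 × 0.0407) = 12.3
CL* = √(0.0268/0.0618) = 0.659

(L/D)max = 12.3, at CL = 0.659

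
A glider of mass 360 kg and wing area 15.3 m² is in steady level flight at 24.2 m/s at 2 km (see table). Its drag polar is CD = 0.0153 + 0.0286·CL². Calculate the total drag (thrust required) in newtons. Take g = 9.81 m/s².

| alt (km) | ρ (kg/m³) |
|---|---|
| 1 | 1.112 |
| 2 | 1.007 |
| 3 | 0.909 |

At 2 km, from the table: ρ = 1.007 kg/m³.
Level flight ⇒ L = W = m·g = 360 × 9.81 = 3531.6 N.
q = ½ρv² = ½ × 1.007 × 24.2² = 294.9 Pa.
CL = W/(q·S) = 3531.6 / (294.9 × 15.3) = 0.7828.
CD = 0.0153 + 0.0286 × 0.7828² = 0.03283.
D = q·S·CD = 294.9 × 15.3 × 0.03283 = 148.1 N

D = 148 N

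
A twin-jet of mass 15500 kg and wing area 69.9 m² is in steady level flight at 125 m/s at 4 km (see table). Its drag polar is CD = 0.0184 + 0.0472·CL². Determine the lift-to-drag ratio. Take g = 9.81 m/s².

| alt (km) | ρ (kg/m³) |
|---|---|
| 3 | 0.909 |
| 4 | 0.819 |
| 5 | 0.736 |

At 4 km, from the table: ρ = 0.819 kg/m³.
Level flight ⇒ L = W = m·g = 15500 × 9.81 = 1.5206×10^5 N.
q = ½ρv² = ½ × 0.819 × 125² = 6398 Pa.
Required CL = L/(qS) = 1.5206×10^5/(6398·69.9) = 0.34.
CD = 0.0184 + 0.0472 × 0.34² = 0.02386.
L/D = CL/CD = 0.34 / 0.02386 = 14.3

L/D = 14.3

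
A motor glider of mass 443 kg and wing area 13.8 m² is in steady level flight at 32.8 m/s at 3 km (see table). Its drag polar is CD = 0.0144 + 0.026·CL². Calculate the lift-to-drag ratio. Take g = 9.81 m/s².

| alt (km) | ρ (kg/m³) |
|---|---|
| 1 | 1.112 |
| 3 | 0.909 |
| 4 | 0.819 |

At 3 km, from the table: ρ = 0.909 kg/m³.
Weight W = mg = 443 × 9.81 = 4345.8 N; in level flight L = W.
q = ½ρv² = ½ × 0.909 × 32.8² = 489 Pa.
CL = 2W/(ρv²S) = 2×4345.8/(0.909×32.8²×13.8) = 0.644.
CD = 0.0144 + 0.026 × 0.644² = 0.02518.
L/D = CL/CD = 0.644 / 0.02518 = 25.6

L/D = 25.6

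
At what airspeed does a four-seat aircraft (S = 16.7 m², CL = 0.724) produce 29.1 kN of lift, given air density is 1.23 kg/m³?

v = 62.6 m/s

L = ½ρv²S·CL ⇒ v = √(2L/(ρ·S·CL))
v = √(2 × 29100 / (1.23 × 16.7 × 0.724)) = √3913 = 62.6 m/s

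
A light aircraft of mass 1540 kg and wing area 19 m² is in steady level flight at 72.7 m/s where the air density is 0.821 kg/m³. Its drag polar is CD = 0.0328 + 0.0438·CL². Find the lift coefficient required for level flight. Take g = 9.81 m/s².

Weight W = mg = 1540 × 9.81 = 15107 N; in level flight L = W.
q = ½ρv² = ½ × 0.821 × 72.7² = 2170 Pa.
CL = W/(q·S) = 15107 / (2170 × 19) = 0.3665.

CL = 0.366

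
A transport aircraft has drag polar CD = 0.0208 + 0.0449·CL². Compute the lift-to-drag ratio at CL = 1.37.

CD = 0.0208 + 0.0449 × 1.37² = 0.1051
L/D = CL/CD = 1.37 / 0.1051 = 13

L/D = 13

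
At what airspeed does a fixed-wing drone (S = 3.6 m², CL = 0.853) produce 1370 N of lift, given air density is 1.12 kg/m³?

L = ½ρv²S·CL ⇒ v = √(2L/(ρ·S·CL))
v = √(2 × 1370 / (1.12 × 3.6 × 0.853)) = √796.7 = 28.2 m/s

v = 28.2 m/s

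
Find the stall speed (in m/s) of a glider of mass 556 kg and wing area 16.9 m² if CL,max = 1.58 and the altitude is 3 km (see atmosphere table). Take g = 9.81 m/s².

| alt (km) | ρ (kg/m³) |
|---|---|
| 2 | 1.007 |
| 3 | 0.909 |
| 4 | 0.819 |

At 3 km, from the table: ρ = 0.909 kg/m³.
Stall occurs when L = W at CL,max. W = mg = 556 × 9.81 = 5454 N.
From L = ½ρV²S·CL,max = W: V_stall = √(2W/(ρSCL,max)) = √(2·5454/(0.909·16.9·1.58))
V_stall = √449.4 = 21.2 m/s

V_stall = 21.2 m/s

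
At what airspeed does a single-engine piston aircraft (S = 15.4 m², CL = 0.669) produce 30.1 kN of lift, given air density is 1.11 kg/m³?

L = ½ρv²S·CL ⇒ v = √(2L/(ρ·S·CL))
v = √(2 × 30100 / (1.11 × 15.4 × 0.669)) = √5264 = 72.6 m/s

v = 72.6 m/s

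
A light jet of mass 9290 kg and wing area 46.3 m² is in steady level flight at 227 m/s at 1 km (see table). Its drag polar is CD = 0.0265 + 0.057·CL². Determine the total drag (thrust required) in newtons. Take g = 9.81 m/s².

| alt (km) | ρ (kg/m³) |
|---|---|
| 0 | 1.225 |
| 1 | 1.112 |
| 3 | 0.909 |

D = 35500 N

At 1 km, from the table: ρ = 1.112 kg/m³.
Weight W = mg = 9290 × 9.81 = 91135 N; in level flight L = W.
Dynamic pressure q = 0.5 × 1.112 × 227² = 28650 Pa.
CL = W/(q·S) = 91135 / (28650 × 46.3) = 0.0687.
CD = 0.0265 + 0.057 × 0.0687² = 0.02677.
D = q·S·CD = 28650 × 46.3 × 0.02677 = 35510 N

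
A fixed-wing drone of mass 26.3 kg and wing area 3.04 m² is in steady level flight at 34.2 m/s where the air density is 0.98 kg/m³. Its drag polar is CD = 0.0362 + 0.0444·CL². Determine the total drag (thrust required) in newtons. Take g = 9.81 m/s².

In steady level flight, lift balances weight: W = mg = 26.3 × 9.81 = 258 N.
Dynamic pressure q = 0.5 × 0.98 × 34.2² = 573.1 Pa.
Required CL = L/(qS) = 258/(573.1·3.04) = 0.1481.
CD = 0.0362 + 0.0444 × 0.1481² = 0.03717.
D = q·S·CD = 573.1 × 3.04 × 0.03717 = 64.77 N

D = 64.8 N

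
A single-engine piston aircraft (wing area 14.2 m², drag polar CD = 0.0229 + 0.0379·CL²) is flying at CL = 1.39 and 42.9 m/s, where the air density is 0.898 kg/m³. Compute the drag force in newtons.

CD = 0.0229 + 0.0379 × 1.39² = 0.09613
D = ½ρv²S·CD = ½ × 0.898 × 42.9² × 14.2 × 0.09613 = 1130 N

D = 1130 N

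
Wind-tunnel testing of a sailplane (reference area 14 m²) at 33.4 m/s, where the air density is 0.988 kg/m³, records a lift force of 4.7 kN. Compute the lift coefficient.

CL = 0.609

From L = ½ρv²S·CL, rearranging gives CL = 2L/(ρv²S).
CL = 2 × 4700 / (0.988 × 33.4² × 14) = 0.609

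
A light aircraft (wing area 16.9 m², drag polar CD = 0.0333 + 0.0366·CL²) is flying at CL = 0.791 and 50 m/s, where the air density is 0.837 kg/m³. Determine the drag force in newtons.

D = 994 N

CD = 0.0333 + 0.0366 × 0.791² = 0.0562
D = ½ρv²S·CD = ½ × 0.837 × 50² × 16.9 × 0.0562 = 994 N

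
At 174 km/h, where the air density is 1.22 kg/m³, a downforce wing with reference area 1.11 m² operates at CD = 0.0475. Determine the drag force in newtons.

Convert speed: v = 174 km/h ÷ 3.6 = 48.33 m/s.
Dynamic pressure q = ½ρv² = ½ × 1.22 × 48.33² = 1425 Pa.
D = q·S·CD = 1425 × 1.11 × 0.0475 = 75.1 N

D = 75.1 N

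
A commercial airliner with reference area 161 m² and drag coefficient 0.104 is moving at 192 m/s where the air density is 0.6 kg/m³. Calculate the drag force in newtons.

D = 1.85×10^5 N

Dynamic pressure q = ½ρv² = ½ × 0.6 × 192² = 11060 Pa.
D = q·S·CD = 11060 × 161 × 0.104 = 1.85×10^5 N ≈ 185 kN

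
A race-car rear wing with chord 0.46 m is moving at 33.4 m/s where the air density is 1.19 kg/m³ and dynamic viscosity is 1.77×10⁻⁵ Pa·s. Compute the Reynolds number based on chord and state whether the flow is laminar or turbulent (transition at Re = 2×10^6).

Re = ρ·v·c/μ = 1.19 × 33.4 × 0.46 / (1.77×10⁻⁵) = 1.03×10^6
Since 1.03×10^6 < 2×10^6, the flow is laminar.

Re = 1.03×10^6 (laminar)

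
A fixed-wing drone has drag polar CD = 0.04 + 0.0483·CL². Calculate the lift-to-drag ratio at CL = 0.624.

CD = 0.04 + 0.0483 × 0.624² = 0.05881
L/D = CL/CD = 0.624 / 0.05881 = 10.6

L/D = 10.6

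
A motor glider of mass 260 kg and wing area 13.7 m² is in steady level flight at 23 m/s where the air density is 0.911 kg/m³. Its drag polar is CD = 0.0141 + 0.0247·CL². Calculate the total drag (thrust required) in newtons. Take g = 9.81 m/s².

D = 95.2 N

Weight W = mg = 260 × 9.81 = 2550.6 N; in level flight L = W.
q = ½ρv² = ½ × 0.911 × 23² = 241 Pa.
Required CL = L/(qS) = 2550.6/(241·13.7) = 0.7726.
CD = 0.0141 + 0.0247 × 0.7726² = 0.02885.
D = q·S·CD = 241 × 13.7 × 0.02885 = 95.22 N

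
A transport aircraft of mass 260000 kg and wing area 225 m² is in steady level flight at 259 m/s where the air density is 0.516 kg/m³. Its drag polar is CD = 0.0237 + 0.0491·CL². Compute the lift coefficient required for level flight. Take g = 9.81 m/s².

CL = 0.655

Weight W = mg = 260000 × 9.81 = 2.5506×10^6 N; in level flight L = W.
Dynamic pressure q = 0.5 × 0.516 × 259² = 17310 Pa.
Required CL = L/(qS) = 2.5506×10^6/(17310·225) = 0.655.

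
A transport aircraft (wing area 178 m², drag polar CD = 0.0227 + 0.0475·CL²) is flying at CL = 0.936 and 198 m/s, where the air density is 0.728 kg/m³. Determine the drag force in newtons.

CD = 0.0227 + 0.0475 × 0.936² = 0.06431
D = ½ρv²S·CD = ½ × 0.728 × 198² × 178 × 0.06431 = 1.63×10^5 N

D = 1.63×10^5 N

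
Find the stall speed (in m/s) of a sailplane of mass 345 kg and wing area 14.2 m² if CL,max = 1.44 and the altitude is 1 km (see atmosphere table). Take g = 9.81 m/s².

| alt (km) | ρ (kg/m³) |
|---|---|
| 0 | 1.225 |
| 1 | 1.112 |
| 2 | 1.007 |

At 1 km, from the table: ρ = 1.112 kg/m³.
At stall, lift equals weight: L = W = m·g = 345 × 9.81 = 3384 N.
V_stall = √(2W/(ρ·S·CL,max)) = √(2 × 3384 / (1.112 × 14.2 × 1.44))
V_stall = √297.7 = 17.3 m/s

V_stall = 17.3 m/s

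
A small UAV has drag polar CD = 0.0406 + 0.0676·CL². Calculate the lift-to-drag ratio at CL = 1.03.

CD = 0.0406 + 0.0676 × 1.03² = 0.1123
L/D = CL/CD = 1.03 / 0.1123 = 9.17

L/D = 9.17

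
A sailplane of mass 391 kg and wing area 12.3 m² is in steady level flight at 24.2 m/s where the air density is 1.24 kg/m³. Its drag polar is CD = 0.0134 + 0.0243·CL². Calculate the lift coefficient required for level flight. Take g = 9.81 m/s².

CL = 0.859

Weight W = mg = 391 × 9.81 = 3835.7 N; in level flight L = W.
Dynamic pressure q = 0.5 × 1.24 × 24.2² = 363.1 Pa.
Required CL = L/(qS) = 3835.7/(363.1·12.3) = 0.8589.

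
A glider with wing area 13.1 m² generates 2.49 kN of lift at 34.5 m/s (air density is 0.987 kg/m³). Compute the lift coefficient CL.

From L = ½ρv²S·CL, rearranging gives CL = 2L/(ρv²S).
CL = 2 × 2490 / (0.987 × 34.5² × 13.1) = 0.324

CL = 0.324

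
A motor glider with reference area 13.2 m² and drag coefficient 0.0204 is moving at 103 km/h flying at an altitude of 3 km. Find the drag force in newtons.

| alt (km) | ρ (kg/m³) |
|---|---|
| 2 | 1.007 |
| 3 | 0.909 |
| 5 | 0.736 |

At 3 km, from the table: ρ = 0.909 kg/m³.
Convert speed: v = 103 km/h ÷ 3.6 = 28.61 m/s.
D = ½ρv²S·CD = ½ × 0.909 × 28.61² × 13.2 × 0.0204 = 100 N

D = 100 N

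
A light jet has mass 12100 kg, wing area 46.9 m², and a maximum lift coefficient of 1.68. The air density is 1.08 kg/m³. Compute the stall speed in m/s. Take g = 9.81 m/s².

Weight W = mg = 12100 × 9.81 = 1.187×10^5 N.
V_stall = √(2W/(ρ·S·CL,max)) = √(2 × 1.187×10^5 / (1.08 × 46.9 × 1.68))
V_stall = √2790 = 52.8 m/s

V_stall = 52.8 m/s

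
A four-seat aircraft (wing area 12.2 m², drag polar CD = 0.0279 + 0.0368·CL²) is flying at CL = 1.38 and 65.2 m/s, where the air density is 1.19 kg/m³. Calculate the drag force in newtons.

D = 3020 N

CD = 0.0279 + 0.0368 × 1.38² = 0.09798
D = ½ρv²S·CD = ½ × 1.19 × 65.2² × 12.2 × 0.09798 = 3020 N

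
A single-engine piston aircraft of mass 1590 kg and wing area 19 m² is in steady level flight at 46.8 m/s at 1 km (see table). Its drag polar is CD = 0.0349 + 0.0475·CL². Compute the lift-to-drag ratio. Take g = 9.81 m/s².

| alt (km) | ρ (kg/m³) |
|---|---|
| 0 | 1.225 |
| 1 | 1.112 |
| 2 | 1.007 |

L/D = 11.9

At 1 km, from the table: ρ = 1.112 kg/m³.
In steady level flight, lift balances weight: W = mg = 1590 × 9.81 = 15598 N.
q = ½ρv² = ½ × 1.112 × 46.8² = 1218 Pa.
Required CL = L/(qS) = 15598/(1218·19) = 0.6741.
CD = 0.0349 + 0.0475 × 0.6741² = 0.05649.
L/D = CL/CD = 0.6741 / 0.05649 = 11.9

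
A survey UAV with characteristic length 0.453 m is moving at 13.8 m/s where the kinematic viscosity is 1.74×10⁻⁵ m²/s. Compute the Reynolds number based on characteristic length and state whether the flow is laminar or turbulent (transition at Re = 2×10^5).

Re = 3.59×10^5 (turbulent)

Re = v·c/ν = 13.8 × 0.453 / (1.74×10⁻⁵) = 3.59×10^5
Since 3.59×10^5 > 2×10^5, the flow is turbulent.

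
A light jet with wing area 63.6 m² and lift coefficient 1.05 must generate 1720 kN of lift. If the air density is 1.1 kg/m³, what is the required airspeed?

L = ½ρv²S·CL ⇒ v = √(2L/(ρ·S·CL))
v = √(2 × 1.72×10^6 / (1.1 × 63.6 × 1.05)) = √46830 = 216 m/s

v = 216 m/s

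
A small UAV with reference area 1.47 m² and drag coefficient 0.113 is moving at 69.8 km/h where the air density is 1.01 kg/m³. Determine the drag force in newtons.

D = 31.5 N

Convert speed: v = 69.8 km/h ÷ 3.6 = 19.39 m/s.
D = ½ρv²S·CD = ½ × 1.01 × 19.39² × 1.47 × 0.113 = 31.5 N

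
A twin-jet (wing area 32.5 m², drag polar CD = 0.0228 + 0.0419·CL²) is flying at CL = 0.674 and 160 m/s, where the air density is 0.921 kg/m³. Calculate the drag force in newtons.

CD = 0.0228 + 0.0419 × 0.674² = 0.04183
D = ½ρv²S·CD = ½ × 0.921 × 160² × 32.5 × 0.04183 = 16000 N

D = 16000 N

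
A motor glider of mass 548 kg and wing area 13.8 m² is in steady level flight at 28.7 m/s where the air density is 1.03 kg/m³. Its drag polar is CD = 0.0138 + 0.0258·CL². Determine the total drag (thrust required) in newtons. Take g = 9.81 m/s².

In steady level flight, lift balances weight: W = mg = 548 × 9.81 = 5375.9 N.
q = ½ρv² = ½ × 1.03 × 28.7² = 424.2 Pa.
CL = W/(q·S) = 5375.9 / (424.2 × 13.8) = 0.9183.
CD = 0.0138 + 0.0258 × 0.9183² = 0.03556.
D = q·S·CD = 424.2 × 13.8 × 0.03556 = 208.2 N

D = 208 N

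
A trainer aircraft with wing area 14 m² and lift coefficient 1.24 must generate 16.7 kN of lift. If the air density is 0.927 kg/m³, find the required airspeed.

v = 45.6 m/s

L = ½ρv²S·CL ⇒ v = √(2L/(ρ·S·CL))
v = √(2 × 16700 / (0.927 × 14 × 1.24)) = √2075 = 45.6 m/s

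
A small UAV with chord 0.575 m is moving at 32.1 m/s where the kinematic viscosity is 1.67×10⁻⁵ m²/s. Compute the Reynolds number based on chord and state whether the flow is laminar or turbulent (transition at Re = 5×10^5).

Re = v·c/ν = 32.1 × 0.575 / (1.67×10⁻⁵) = 1.11×10^6
Since 1.11×10^6 > 5×10^5, the flow is turbulent.

Re = 1.11×10^6 (turbulent)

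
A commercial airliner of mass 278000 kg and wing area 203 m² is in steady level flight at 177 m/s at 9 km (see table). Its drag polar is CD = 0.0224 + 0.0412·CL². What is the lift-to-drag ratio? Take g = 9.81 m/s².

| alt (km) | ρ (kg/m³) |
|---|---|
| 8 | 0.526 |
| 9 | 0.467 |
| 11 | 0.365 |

At 9 km, from the table: ρ = 0.467 kg/m³.
In steady level flight, lift balances weight: W = mg = 278000 × 9.81 = 2.7272×10^6 N.
Dynamic pressure q = 0.5 × 0.467 × 177² = 7315 Pa.
Required CL = L/(qS) = 2.7272×10^6/(7315·203) = 1.836.
CD = 0.0224 + 0.0412 × 1.836² = 0.1614.
L/D = CL/CD = 1.836 / 0.1614 = 11.4

L/D = 11.4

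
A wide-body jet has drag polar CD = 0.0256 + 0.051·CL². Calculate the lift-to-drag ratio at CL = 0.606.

CD = 0.0256 + 0.051 × 0.606² = 0.04433
L/D = CL/CD = 0.606 / 0.04433 = 13.7

L/D = 13.7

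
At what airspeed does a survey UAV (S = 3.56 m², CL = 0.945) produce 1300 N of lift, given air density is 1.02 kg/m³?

v = 27.5 m/s

L = ½ρv²S·CL ⇒ v = √(2L/(ρ·S·CL))
v = √(2 × 1300 / (1.02 × 3.56 × 0.945)) = √757.7 = 27.5 m/s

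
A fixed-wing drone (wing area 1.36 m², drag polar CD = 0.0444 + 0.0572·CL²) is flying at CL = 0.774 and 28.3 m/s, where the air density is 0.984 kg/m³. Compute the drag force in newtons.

D = 42.2 N

CD = 0.0444 + 0.0572 × 0.774² = 0.07867
D = ½ρv²S·CD = ½ × 0.984 × 28.3² × 1.36 × 0.07867 = 42.2 N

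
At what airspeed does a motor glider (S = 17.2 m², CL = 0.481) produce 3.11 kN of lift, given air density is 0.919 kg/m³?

L = ½ρv²S·CL ⇒ v = √(2L/(ρ·S·CL))
v = √(2 × 3110 / (0.919 × 17.2 × 0.481)) = √818.1 = 28.6 m/s

v = 28.6 m/s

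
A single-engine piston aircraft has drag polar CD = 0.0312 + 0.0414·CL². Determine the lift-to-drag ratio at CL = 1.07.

L/D = 13.6

CD = 0.0312 + 0.0414 × 1.07² = 0.0786
L/D = CL/CD = 1.07 / 0.0786 = 13.6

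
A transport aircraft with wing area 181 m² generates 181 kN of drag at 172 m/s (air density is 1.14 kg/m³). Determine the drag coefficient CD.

From D = ½ρv²S·CD, rearranging gives CD = 2D/(ρv²S).
CD = 2 × 1.81×10^5 / (1.14 × 172² × 181) = 0.0593

CD = 0.0593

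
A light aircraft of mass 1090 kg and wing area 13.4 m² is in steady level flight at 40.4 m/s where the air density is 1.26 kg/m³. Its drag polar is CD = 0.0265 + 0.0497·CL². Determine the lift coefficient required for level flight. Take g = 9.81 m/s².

In steady level flight, lift balances weight: W = mg = 1090 × 9.81 = 10693 N.
q = ½ρv² = ½ × 1.26 × 40.4² = 1028 Pa.
CL = W/(q·S) = 10693 / (1028 × 13.4) = 0.776.

CL = 0.776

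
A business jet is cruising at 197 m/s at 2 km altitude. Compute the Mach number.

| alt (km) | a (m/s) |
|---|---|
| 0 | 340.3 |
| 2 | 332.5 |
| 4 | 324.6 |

M = 0.592

At 2 km, from the table: a = 332.5 m/s.
M = v/a = 197 / 332.5 = 0.592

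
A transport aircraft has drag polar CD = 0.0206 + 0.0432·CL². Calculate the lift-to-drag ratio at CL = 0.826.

L/D = 16.5

CD = 0.0206 + 0.0432 × 0.826² = 0.05007
L/D = CL/CD = 0.826 / 0.05007 = 16.5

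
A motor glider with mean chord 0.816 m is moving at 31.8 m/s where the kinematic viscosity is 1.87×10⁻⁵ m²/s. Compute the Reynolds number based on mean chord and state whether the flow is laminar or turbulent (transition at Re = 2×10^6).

Re = v·c/ν = 31.8 × 0.816 / (1.87×10⁻⁵) = 1.39×10^6
Since 1.39×10^6 < 2×10^6, the flow is laminar.

Re = 1.39×10^6 (laminar)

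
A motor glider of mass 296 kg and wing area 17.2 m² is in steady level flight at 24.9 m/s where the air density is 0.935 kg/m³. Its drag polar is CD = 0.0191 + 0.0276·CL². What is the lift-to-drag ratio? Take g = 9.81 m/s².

L/D = 20.5

Level flight ⇒ L = W = m·g = 296 × 9.81 = 2903.8 N.
Dynamic pressure q = 0.5 × 0.935 × 24.9² = 289.9 Pa.
CL = W/(q·S) = 2903.8 / (289.9 × 17.2) = 0.5824.
CD = 0.0191 + 0.0276 × 0.5824² = 0.02846.
L/D = CL/CD = 0.5824 / 0.02846 = 20.5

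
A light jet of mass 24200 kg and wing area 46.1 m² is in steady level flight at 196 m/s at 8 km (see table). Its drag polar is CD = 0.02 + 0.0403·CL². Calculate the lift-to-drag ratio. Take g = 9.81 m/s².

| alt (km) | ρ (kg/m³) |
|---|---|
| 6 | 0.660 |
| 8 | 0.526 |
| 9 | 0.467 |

L/D = 16.7

At 8 km, from the table: ρ = 0.526 kg/m³.
In steady level flight, lift balances weight: W = mg = 24200 × 9.81 = 2.374×10^5 N.
q = ½ρv² = ½ × 0.526 × 196² = 10100 Pa.
CL = 2W/(ρv²S) = 2×2.374×10^5/(0.526×196²×46.1) = 0.5097.
CD = 0.02 + 0.0403 × 0.5097² = 0.03047.
L/D = CL/CD = 0.5097 / 0.03047 = 16.7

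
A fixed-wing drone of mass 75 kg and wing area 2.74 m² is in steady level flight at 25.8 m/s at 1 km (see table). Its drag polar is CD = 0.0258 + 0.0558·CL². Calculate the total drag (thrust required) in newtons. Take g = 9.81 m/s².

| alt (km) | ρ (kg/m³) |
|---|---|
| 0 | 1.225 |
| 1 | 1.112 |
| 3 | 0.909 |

D = 56 N

At 1 km, from the table: ρ = 1.112 kg/m³.
In steady level flight, lift balances weight: W = mg = 75 × 9.81 = 735.75 N.
q = ½ρv² = ½ × 1.112 × 25.8² = 370.1 Pa.
CL = 2W/(ρv²S) = 2×735.75/(1.112×25.8²×2.74) = 0.7255.
CD = 0.0258 + 0.0558 × 0.7255² = 0.05517.
D = q·S·CD = 370.1 × 2.74 × 0.05517 = 55.95 N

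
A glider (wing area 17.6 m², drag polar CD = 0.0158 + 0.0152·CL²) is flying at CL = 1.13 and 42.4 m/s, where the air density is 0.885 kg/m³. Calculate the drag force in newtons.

CD = 0.0158 + 0.0152 × 1.13² = 0.03521
D = ½ρv²S·CD = ½ × 0.885 × 42.4² × 17.6 × 0.03521 = 493 N

D = 493 N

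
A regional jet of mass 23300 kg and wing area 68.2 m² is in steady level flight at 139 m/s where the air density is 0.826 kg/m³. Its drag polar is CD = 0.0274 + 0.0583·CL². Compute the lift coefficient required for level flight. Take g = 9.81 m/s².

CL = 0.42

In steady level flight, lift balances weight: W = mg = 23300 × 9.81 = 2.2857×10^5 N.
Dynamic pressure q = 0.5 × 0.826 × 139² = 7980 Pa.
CL = 2W/(ρv²S) = 2×2.2857×10^5/(0.826×139²×68.2) = 0.42.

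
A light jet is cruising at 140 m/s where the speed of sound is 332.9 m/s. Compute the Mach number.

M = v/a = 140 / 332.9 = 0.421

M = 0.421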